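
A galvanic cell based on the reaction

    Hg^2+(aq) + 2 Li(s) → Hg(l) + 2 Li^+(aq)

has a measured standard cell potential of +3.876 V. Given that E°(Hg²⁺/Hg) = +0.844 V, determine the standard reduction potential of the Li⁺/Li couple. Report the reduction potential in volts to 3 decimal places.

−3.032 V

In the reaction as written the Hg²⁺/Hg couple is reduced (cathode) and Li⁺/Li is oxidized (anode), so E°cell = E°(Hg²⁺/Hg) − E°(Li⁺/Li).
E°(Li⁺/Li) = E°(cathode) − E°cell = +0.844 − (+3.876) = −3.032 V.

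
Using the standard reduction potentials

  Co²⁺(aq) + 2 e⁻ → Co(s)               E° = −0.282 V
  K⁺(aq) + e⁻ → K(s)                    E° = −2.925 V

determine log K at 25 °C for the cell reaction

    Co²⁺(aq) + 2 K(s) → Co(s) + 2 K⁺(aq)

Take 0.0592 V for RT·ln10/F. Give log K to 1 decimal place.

The Co²⁺/Co couple is reduced (cathode); E°cell = −0.282 − (−2.925) = +2.643 V with n = 2.
At equilibrium E = 0, so log K = nE°cell / 0.0592 = (2)(+2.643) / 0.0592 = 89.3.

log K = 89.3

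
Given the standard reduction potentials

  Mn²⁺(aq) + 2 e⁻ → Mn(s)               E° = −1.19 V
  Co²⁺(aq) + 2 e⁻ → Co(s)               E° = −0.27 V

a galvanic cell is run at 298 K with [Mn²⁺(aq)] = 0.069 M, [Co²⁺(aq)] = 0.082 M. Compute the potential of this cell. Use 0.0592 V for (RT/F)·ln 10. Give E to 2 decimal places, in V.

Co²⁺/Co is reduced (cathode, E° = −0.27 V) and Mn²⁺/Mn is oxidized (anode).
E°cell = E°cat − E°an = −0.27 − (−1.19) = +0.92 V; n = 2.
The balanced reaction is Co²⁺(aq) + Mn(s) → Co(s) + Mn²⁺(aq), so Q = [Mn²⁺(aq)] / [Co²⁺(aq)] = 0.841 and log Q = −0.075.
By the Nernst equation, E = +0.92 − (0.0592/2)·(−0.075) = +0.92 V.

+0.92 V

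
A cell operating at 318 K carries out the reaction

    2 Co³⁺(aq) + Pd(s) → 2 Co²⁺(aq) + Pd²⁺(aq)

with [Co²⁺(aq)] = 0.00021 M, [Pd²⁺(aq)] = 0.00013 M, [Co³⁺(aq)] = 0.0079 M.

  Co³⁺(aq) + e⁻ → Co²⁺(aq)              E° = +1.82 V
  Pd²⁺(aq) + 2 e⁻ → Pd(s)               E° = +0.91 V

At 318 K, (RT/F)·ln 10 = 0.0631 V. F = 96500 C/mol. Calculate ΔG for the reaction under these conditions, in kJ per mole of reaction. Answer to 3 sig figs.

E°cell = +1.82 − (+0.91) = +0.91 V; the balanced reaction transfers n = 2 electrons.
The reaction quotient is ([Co²⁺(aq)]^2·[Pd²⁺(aq)]) / [Co³⁺(aq)]^2 = 9.19×10^−8; by Nernst, E = +0.91 − (0.0631/2)(−7.037) = +1.1320 V.
Then ΔG = −nFE = −2 × 96500 × +1.1320 J/mol = −218 kJ/mol.

−218 kJ/mol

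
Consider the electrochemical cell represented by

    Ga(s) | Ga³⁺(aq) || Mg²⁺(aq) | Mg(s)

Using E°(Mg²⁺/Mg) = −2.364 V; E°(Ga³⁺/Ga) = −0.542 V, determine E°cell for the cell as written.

By convention the left-hand electrode in cell notation is the anode (oxidation) and the right-hand electrode is the cathode (reduction).
E°cell = E°(right) − E°(left) = −2.364 − (−0.542) = −1.822 V.
The negative sign shows that, as written, the cell would require an external voltage to drive the reaction.

−1.822 V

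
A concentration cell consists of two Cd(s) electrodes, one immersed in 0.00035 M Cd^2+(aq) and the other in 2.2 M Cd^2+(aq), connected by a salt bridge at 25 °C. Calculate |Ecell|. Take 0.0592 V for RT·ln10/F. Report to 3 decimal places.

For a concentration cell E°cell = 0, since both electrodes use the same couple.
The compartment with the higher Cd^2+(aq) concentration (2.2 M) acts as the cathode; ions are reduced there and produced at the dilute (0.00035 M) anode.
With n = 2, Ecell = −(0.0592/2)·log([dilute]/[conc]) = −(0.0592/2)·log(0.00035/2.2) = +0.112 V.

0.112 V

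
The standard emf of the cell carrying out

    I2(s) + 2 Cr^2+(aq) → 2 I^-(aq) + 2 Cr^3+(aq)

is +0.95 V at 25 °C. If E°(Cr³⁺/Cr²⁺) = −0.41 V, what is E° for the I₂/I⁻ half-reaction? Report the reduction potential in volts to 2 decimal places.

In the reaction as written the I₂/I⁻ couple is reduced (cathode) and Cr³⁺/Cr²⁺ is oxidized (anode), so E°cell = E°(I₂/I⁻) − E°(Cr³⁺/Cr²⁺).
E°(I₂/I⁻) = E°cell + E°(anode) = +0.95 + (−0.41) = +0.54 V.

+0.54 V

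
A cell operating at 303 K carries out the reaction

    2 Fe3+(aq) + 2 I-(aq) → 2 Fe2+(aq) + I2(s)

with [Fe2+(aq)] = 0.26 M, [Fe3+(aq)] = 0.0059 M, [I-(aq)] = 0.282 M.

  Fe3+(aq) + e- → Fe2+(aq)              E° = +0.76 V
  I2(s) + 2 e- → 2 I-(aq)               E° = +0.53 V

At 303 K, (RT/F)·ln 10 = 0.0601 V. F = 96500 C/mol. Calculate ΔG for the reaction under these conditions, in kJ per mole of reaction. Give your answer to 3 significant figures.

The standard cell potential is +0.76 − (+0.53) = +0.23 V, with n = 2 electrons in the balanced equation.
Here Q = [Fe2+(aq)]^2 / ([Fe3+(aq)]^2·[I-(aq)]^2) = 2.44×10^4 (log Q = 4.388), giving E = +0.23 − (0.0601/2)·(4.388) = +0.0981 V.
Then ΔG = −nFE = −2 × 96500 × +0.0981 J/mol = −18.9 kJ/mol.

−18.9 kJ/mol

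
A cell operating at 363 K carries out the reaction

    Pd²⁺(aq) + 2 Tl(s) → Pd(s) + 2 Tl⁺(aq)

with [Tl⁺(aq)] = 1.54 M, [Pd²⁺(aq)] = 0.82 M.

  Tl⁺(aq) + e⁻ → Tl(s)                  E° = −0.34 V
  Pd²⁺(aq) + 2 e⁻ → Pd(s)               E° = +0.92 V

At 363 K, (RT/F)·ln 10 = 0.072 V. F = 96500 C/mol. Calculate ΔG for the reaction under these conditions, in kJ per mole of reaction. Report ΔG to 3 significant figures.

−240 kJ/mol

With Pd²⁺/Pd reduced at the cathode, E°cell = +0.92 − (−0.34) = +1.26 V and n = 2.
Here Q = [Tl⁺(aq)]^2 / [Pd²⁺(aq)] = 2.89 (log Q = 0.461), giving E = +1.26 − (0.072/2)·(0.461) = +1.2434 V.
Finally ΔG = −nFE = −(2)(96500 C/mol)(+1.2434 V) = −240 kJ/mol.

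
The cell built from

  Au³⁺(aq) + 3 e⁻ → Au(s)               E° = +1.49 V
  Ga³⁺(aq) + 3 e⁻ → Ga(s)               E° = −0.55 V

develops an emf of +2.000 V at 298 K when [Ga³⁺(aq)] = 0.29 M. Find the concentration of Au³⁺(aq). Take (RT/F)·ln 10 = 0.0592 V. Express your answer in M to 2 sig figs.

The Au³⁺/Au couple has the larger reduction potential, so it is the cathode: E°cell = +1.49 − (−0.55) = +2.04 V and n = 3.
Since E = E° − (0.0592/n)·log Q, log Q = n(E° − E)/0.0592 = 2.027.
For Au³⁺(aq) + Ga(s) → Au(s) + Ga³⁺(aq), the reaction quotient is Q = [Ga³⁺(aq)] / [Au³⁺(aq)].
Solving for the unknown gives log [Au³⁺(aq)] = −2.565, so [Au³⁺(aq)] ≈ 0.0027 M.

0.0027 M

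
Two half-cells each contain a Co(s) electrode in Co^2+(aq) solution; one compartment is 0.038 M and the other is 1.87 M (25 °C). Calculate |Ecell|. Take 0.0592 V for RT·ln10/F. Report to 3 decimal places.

0.050 V

For a concentration cell E°cell = 0, since both electrodes use the same couple.
The compartment with the higher Co^2+(aq) concentration (1.87 M) acts as the cathode; ions are reduced there and produced at the dilute (0.038 M) anode.
With n = 2, Ecell = −(0.0592/2)·log([dilute]/[conc]) = −(0.0592/2)·log(0.038/1.87) = +0.050 V.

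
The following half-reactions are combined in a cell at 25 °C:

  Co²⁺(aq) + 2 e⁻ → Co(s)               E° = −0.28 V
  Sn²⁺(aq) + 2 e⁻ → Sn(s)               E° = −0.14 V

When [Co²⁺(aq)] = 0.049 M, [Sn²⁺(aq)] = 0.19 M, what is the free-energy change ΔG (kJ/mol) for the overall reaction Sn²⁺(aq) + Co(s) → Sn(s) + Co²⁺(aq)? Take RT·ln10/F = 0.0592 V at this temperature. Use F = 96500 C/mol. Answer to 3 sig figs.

−30.4 kJ/mol

The standard cell potential is −0.14 − (−0.28) = +0.14 V, with n = 2 electrons in the balanced equation.
The reaction quotient is [Co²⁺(aq)] / [Sn²⁺(aq)] = 0.258; by Nernst, E = +0.14 − (0.0592/2)(−0.589) = +0.1574 V.
Then ΔG = −nFE = −2 × 96500 × +0.1574 J/mol = −30.4 kJ/mol.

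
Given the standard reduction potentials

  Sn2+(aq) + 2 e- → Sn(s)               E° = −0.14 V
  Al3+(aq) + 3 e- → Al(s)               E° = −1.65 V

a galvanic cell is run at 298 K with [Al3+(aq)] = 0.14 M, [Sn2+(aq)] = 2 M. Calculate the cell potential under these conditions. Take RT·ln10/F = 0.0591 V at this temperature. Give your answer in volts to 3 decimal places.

Sn²⁺/Sn is reduced (cathode, E° = −0.14 V) and Al³⁺/Al is oxidized (anode).
E°cell = E°cat − E°an = −0.14 − (−1.65) = +1.51 V; n = 6.
For the overall reaction 3 Sn2+(aq) + 2 Al(s) → 3 Sn(s) + 2 Al3+(aq), Q = [Al3+(aq)]^2 / [Sn2+(aq)]^3 = 0.00245, giving log Q = −2.611.
Applying E = E° − (RT ln10/nF)·log Q gives +1.51 − (0.0591/6)(−2.611) = +1.536 V.

+1.536 V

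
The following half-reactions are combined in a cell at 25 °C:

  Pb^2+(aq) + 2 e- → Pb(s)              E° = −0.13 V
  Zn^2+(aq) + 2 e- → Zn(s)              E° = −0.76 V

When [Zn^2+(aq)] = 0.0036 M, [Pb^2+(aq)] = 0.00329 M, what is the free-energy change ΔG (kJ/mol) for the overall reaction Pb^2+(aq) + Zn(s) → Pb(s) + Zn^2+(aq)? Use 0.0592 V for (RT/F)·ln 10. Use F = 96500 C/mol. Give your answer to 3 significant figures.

−121 kJ/mol

E°cell = −0.13 − (−0.76) = +0.63 V; the balanced reaction transfers n = 2 electrons.
Here Q = [Zn^2+(aq)] / [Pb^2+(aq)] = 1.09 (log Q = 0.039), giving E = +0.63 − (0.0592/2)·(0.039) = +0.6288 V.
Then ΔG = −nFE = −2 × 96500 × +0.6288 J/mol = −121 kJ/mol.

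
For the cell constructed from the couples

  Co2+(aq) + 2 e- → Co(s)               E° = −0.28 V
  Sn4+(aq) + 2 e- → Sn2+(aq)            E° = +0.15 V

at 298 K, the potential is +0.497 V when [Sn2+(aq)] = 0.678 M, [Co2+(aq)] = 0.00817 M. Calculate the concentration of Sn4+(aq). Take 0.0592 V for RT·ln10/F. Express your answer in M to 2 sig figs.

1.0 M

With Sn⁴⁺/Sn²⁺ at the cathode and Co²⁺/Co at the anode, E°cell = +0.15 − (−0.28) = +0.43 V (n = 2).
Since E = E° − (0.0592/n)·log Q, log Q = n(E° − E)/0.0592 = −2.264.
Balancing electrons gives Sn4+(aq) + Co(s) → Sn2+(aq) + Co2+(aq); thus Q = ([Sn2+(aq)]·[Co2+(aq)]) / [Sn4+(aq)].
Substituting the known concentrations and solving, log [Sn4+(aq)] = 0.007 and [Sn4+(aq)] = 1.0 M.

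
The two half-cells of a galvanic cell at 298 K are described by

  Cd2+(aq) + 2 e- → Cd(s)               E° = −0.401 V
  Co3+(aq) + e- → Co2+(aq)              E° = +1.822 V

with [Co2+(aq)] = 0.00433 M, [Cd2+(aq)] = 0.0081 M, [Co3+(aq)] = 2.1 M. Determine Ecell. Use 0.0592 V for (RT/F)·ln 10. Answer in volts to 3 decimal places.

Co³⁺/Co²⁺ is reduced (cathode, E° = +1.822 V) and Cd²⁺/Cd is oxidized (anode).
E°cell = E°cat − E°an = +1.822 − (−0.401) = +2.223 V; n = 2.
The balanced reaction is 2 Co3+(aq) + Cd(s) → 2 Co2+(aq) + Cd2+(aq), so Q = ([Co2+(aq)]^2·[Cd2+(aq)]) / [Co3+(aq)]^2 = 3.44×10^−8 and log Q = −7.463.
Applying E = E° − (RT ln10/nF)·log Q gives +2.223 − (0.0592/2)(−7.463) = +2.444 V.

+2.444 V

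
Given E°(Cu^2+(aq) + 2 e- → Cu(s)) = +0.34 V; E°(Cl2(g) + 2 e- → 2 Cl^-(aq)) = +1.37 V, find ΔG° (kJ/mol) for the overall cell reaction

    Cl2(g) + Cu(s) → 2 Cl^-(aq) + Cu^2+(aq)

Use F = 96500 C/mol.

−199 kJ/mol

In the reaction as written Cl2(g) is reduced, so the Cl₂/Cl⁻ couple is the cathode and Cu²⁺/Cu is the anode.
E°cell = +1.37 − (+0.34) = +1.03 V; balancing electrons gives n = 2.
ΔG° = −nFE°cell = −(2)(96500)(+1.03) J/mol = −199 kJ/mol.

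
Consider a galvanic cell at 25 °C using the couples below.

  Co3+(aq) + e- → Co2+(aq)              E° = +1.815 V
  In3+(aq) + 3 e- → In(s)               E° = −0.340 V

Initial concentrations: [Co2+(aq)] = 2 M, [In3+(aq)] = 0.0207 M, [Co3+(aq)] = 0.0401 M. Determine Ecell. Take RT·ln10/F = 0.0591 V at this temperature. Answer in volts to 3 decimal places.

Co³⁺/Co²⁺ is reduced (cathode, E° = +1.815 V) and In³⁺/In is oxidized (anode).
E°cell = E°cat − E°an = +1.815 − (−0.340) = +2.155 V; n = 3.
Balancing gives 3 Co3+(aq) + In(s) → 3 Co2+(aq) + In3+(aq); hence Q = ([Co2+(aq)]^3·[In3+(aq)]) / [Co3+(aq)]^3 = 2.57×10^3 (log Q = 3.410).
Applying E = E° − (RT ln10/nF)·log Q gives +2.155 − (0.0591/3)(3.410) = +2.088 V.

+2.088 V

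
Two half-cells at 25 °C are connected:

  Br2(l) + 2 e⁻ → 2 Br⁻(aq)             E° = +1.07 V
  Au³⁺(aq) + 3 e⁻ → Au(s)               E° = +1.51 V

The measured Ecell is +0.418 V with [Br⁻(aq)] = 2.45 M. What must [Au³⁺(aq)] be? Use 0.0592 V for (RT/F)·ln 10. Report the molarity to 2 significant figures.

With Au³⁺/Au at the cathode and Br₂/Br⁻ at the anode, E°cell = +1.51 − (+1.07) = +0.44 V (n = 6).
From the Nernst equation, log Q = n(E° − E)/0.0592 = 6·(+0.44 − (+0.418))/0.0592 = 2.230.
For 2 Au³⁺(aq) + 6 Br⁻(aq) → 2 Au(s) + 3 Br2(l), the reaction quotient is Q = 1 / ([Au³⁺(aq)]^2·[Br⁻(aq)]^6).
Isolating [Au³⁺(aq)] in Q = 10^{2.230} yields log [Au³⁺(aq)] = −2.282, i.e. 0.0052 M.

0.0052 M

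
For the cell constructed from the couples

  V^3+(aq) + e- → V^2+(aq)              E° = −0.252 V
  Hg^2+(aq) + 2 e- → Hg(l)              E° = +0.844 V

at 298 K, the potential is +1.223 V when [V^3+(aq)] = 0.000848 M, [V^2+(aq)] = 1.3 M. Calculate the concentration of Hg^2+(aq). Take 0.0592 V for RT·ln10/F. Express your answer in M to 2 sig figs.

0.0083 M

Hg²⁺/Hg is the cathode (higher E°); E°cell = +0.844 − (−0.252) = +1.096 V with n = 2.
Since E = E° − (0.0592/n)·log Q, log Q = n(E° − E)/0.0592 = −4.291.
Balancing electrons gives Hg^2+(aq) + 2 V^2+(aq) → Hg(l) + 2 V^3+(aq); thus Q = [V^3+(aq)]^2 / ([Hg^2+(aq)]·[V^2+(aq)]^2).
Isolating [Hg^2+(aq)] in Q = 10^{−4.291} yields log [Hg^2+(aq)] = −2.080, i.e. 0.0083 M.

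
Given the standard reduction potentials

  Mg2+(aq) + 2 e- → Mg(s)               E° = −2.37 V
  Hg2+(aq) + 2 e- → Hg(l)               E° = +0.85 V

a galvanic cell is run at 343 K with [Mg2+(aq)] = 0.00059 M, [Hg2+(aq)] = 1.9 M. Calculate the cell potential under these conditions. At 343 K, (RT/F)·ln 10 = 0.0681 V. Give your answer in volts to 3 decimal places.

+3.339 V

Since E°(Hg²⁺/Hg) > E°(Mg²⁺/Mg), Hg²⁺/Hg serves as the cathode.
E°cell = +0.85 − (−2.37) = +3.22 V, with n = 2 electrons transferred.
The balanced reaction is Hg2+(aq) + Mg(s) → Hg(l) + Mg2+(aq), so Q = [Mg2+(aq)] / [Hg2+(aq)] = 0.000311 and log Q = −3.508.
Applying E = E° − (RT ln10/nF)·log Q gives +3.22 − (0.0681/2)(−3.508) = +3.339 V.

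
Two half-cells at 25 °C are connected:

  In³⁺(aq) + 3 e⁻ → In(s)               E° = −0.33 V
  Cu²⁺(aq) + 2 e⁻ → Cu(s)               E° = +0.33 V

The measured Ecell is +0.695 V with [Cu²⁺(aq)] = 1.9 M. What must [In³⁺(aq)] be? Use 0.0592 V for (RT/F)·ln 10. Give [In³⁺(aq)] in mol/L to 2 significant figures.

0.044 M

The Cu²⁺/Cu couple has the larger reduction potential, so it is the cathode: E°cell = +0.33 − (−0.33) = +0.66 V and n = 6.
Since E = E° − (0.0592/n)·log Q, log Q = n(E° − E)/0.0592 = −3.547.
For 3 Cu²⁺(aq) + 2 In(s) → 3 Cu(s) + 2 In³⁺(aq), the reaction quotient is Q = [In³⁺(aq)]^2 / [Cu²⁺(aq)]^3.
Substituting the known concentrations and solving, log [In³⁺(aq)] = −1.355 and [In³⁺(aq)] = 0.044 M.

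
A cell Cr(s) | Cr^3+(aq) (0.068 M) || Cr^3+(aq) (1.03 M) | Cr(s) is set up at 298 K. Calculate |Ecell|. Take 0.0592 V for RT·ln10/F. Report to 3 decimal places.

0.023 V

For a concentration cell E°cell = 0, since both electrodes use the same couple.
The compartment with the higher Cr^3+(aq) concentration (1.03 M) acts as the cathode; ions are reduced there and produced at the dilute (0.068 M) anode.
With n = 3, Ecell = −(0.0592/3)·log([dilute]/[conc]) = −(0.0592/3)·log(0.068/1.03) = +0.023 V.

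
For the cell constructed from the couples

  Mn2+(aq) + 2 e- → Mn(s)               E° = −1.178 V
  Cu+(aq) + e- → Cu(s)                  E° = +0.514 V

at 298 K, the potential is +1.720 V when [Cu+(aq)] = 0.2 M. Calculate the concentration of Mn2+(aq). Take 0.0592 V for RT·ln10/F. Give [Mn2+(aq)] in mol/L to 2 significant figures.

With Cu⁺/Cu at the cathode and Mn²⁺/Mn at the anode, E°cell = +0.514 − (−1.178) = +1.692 V (n = 2).
Rearranging E = E° − (0.0592/n)·log Q gives log Q = 2(+1.692 − (+1.720))/0.0592 = −0.946.
For 2 Cu+(aq) + Mn(s) → 2 Cu(s) + Mn2+(aq), the reaction quotient is Q = [Mn2+(aq)] / [Cu+(aq)]^2.
Solving for the unknown gives log [Mn2+(aq)] = −2.344, so [Mn2+(aq)] ≈ 0.0045 M.

0.0045 M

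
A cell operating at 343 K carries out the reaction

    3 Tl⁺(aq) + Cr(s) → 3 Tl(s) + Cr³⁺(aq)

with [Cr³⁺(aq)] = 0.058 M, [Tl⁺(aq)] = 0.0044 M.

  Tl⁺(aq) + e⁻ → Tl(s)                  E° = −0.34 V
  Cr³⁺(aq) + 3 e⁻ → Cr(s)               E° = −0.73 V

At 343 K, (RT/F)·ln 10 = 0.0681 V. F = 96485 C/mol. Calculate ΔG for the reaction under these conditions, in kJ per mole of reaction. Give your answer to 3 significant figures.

The standard cell potential is −0.34 − (−0.73) = +0.39 V, with n = 3 electrons in the balanced equation.
The reaction quotient is [Cr³⁺(aq)] / [Tl⁺(aq)]^3 = 6.81×10^5; by Nernst, E = +0.39 − (0.0681/3)(5.833) = +0.2576 V.
Finally ΔG = −nFE = −(3)(96485 C/mol)(+0.2576 V) = −74.6 kJ/mol.

−74.6 kJ/mol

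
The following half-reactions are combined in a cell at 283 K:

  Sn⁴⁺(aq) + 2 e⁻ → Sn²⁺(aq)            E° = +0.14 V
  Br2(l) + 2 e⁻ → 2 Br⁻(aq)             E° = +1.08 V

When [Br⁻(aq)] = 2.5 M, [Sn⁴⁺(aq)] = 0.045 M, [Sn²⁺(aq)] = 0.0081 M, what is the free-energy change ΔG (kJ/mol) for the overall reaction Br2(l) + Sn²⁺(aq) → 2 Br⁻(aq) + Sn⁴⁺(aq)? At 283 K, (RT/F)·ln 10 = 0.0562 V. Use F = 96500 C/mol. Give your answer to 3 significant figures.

−173 kJ/mol

E°cell = +1.08 − (+0.14) = +0.94 V; the balanced reaction transfers n = 2 electrons.
The reaction quotient is ([Br⁻(aq)]^2·[Sn⁴⁺(aq)]) / [Sn²⁺(aq)] = 34.7; by Nernst, E = +0.94 − (0.0562/2)(1.541) = +0.8967 V.
Finally ΔG = −nFE = −(2)(96500 C/mol)(+0.8967 V) = −173 kJ/mol.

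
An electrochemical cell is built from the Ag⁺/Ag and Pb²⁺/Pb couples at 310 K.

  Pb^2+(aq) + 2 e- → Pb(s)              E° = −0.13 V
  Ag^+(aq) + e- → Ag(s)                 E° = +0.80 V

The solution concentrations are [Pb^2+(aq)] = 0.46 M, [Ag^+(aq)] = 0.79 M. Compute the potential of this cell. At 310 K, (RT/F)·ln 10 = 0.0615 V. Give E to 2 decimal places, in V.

Ag⁺/Ag is reduced (cathode, E° = +0.80 V) and Pb²⁺/Pb is oxidized (anode).
E°cell = E°cat − E°an = +0.80 − (−0.13) = +0.93 V; n = 2.
Balancing gives 2 Ag^+(aq) + Pb(s) → 2 Ag(s) + Pb^2+(aq); hence Q = [Pb^2+(aq)] / [Ag^+(aq)]^2 = 0.737 (log Q = −0.132).
E = E° − (0.0615/n)·log Q = +0.93 − (0.0615/2)(−0.132) = +0.93 V.

+0.93 V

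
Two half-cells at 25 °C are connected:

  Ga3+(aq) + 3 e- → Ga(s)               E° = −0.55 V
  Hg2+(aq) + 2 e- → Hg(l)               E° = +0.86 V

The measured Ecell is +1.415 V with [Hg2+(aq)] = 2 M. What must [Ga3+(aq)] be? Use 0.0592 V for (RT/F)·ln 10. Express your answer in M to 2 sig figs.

1.6 M

The Hg²⁺/Hg couple has the larger reduction potential, so it is the cathode: E°cell = +0.86 − (−0.55) = +1.41 V and n = 6.
Rearranging E = E° − (0.0592/n)·log Q gives log Q = 6(+1.41 − (+1.415))/0.0592 = −0.507.
Balancing electrons gives 3 Hg2+(aq) + 2 Ga(s) → 3 Hg(l) + 2 Ga3+(aq); thus Q = [Ga3+(aq)]^2 / [Hg2+(aq)]^3.
Substituting the known concentrations and solving, log [Ga3+(aq)] = 0.198 and [Ga3+(aq)] = 1.6 M.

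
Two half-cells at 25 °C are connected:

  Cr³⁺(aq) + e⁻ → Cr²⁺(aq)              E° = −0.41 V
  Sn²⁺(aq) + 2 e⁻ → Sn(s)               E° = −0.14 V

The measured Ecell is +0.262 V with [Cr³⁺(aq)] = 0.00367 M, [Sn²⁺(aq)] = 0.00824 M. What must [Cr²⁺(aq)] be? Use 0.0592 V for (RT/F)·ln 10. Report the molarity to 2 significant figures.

The Sn²⁺/Sn couple has the larger reduction potential, so it is the cathode: E°cell = −0.14 − (−0.41) = +0.27 V and n = 2.
Since E = E° − (0.0592/n)·log Q, log Q = n(E° − E)/0.0592 = 0.270.
The balanced reaction is Sn²⁺(aq) + 2 Cr²⁺(aq) → Sn(s) + 2 Cr³⁺(aq), so Q = [Cr³⁺(aq)]^2 / ([Sn²⁺(aq)]·[Cr²⁺(aq)]^2).
Substituting the known concentrations and solving, log [Cr²⁺(aq)] = −1.528 and [Cr²⁺(aq)] = 0.030 M.

0.030 M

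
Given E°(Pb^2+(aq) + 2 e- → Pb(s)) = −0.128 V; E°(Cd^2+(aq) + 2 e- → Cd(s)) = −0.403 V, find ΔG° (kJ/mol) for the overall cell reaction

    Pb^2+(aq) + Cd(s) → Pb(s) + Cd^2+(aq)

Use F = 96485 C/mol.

In the reaction as written Pb^2+(aq) is reduced, so the Pb²⁺/Pb couple is the cathode and Cd²⁺/Cd is the anode.
E°cell = −0.128 − (−0.403) = +0.275 V; balancing electrons gives n = 2.
ΔG° = −nFE°cell = −(2)(96485)(+0.275) J/mol = −53.1 kJ/mol.

−53.1 kJ/mol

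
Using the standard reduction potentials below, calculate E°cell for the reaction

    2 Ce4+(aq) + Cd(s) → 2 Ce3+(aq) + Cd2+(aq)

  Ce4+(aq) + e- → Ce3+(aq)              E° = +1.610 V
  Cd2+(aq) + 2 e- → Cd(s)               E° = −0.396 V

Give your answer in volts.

+2.006 V

Ce4+(aq) gains electrons, so the Ce⁴⁺/Ce³⁺ couple is the cathode; the Cd²⁺/Cd couple is the anode.
E°cell = E°(cathode) − E°(anode) = +1.610 − (−0.396) = +2.006 V.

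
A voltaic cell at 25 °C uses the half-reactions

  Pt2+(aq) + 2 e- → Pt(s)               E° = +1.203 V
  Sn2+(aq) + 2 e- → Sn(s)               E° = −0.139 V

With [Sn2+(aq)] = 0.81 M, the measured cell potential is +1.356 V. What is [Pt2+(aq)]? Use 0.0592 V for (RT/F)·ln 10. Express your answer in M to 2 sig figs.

Pt²⁺/Pt is the cathode (higher E°); E°cell = +1.203 − (−0.139) = +1.342 V with n = 2.
From the Nernst equation, log Q = n(E° − E)/0.0592 = 2·(+1.342 − (+1.356))/0.0592 = −0.473.
Balancing electrons gives Pt2+(aq) + Sn(s) → Pt(s) + Sn2+(aq); thus Q = [Sn2+(aq)] / [Pt2+(aq)].
Substituting the known concentrations and solving, log [Pt2+(aq)] = 0.381 and [Pt2+(aq)] = 2.4 M.

2.4 M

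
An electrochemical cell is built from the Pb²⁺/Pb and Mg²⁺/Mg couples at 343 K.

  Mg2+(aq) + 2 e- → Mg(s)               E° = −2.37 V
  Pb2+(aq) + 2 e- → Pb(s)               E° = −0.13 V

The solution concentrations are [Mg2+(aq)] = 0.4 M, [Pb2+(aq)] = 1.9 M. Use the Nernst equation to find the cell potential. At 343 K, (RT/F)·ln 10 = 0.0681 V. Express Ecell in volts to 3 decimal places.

+2.263 V

Since E°(Pb²⁺/Pb) > E°(Mg²⁺/Mg), Pb²⁺/Pb serves as the cathode.
E°cell = E°cat − E°an = −0.13 − (−2.37) = +2.24 V; n = 2.
Balancing gives Pb2+(aq) + Mg(s) → Pb(s) + Mg2+(aq); hence Q = [Mg2+(aq)] / [Pb2+(aq)] = 0.211 (log Q = −0.677).
By the Nernst equation, E = +2.24 − (0.0681/2)·(−0.677) = +2.263 V.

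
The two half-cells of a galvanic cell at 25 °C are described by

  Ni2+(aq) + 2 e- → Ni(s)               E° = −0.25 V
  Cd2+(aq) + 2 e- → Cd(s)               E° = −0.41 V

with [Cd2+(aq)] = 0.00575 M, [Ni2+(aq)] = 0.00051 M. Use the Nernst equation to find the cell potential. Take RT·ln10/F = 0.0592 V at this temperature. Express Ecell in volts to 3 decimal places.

Since E°(Ni²⁺/Ni) > E°(Cd²⁺/Cd), Ni²⁺/Ni serves as the cathode.
E°cell = −0.25 − (−0.41) = +0.16 V, with n = 2 electrons transferred.
The balanced reaction is Ni2+(aq) + Cd(s) → Ni(s) + Cd2+(aq), so Q = [Cd2+(aq)] / [Ni2+(aq)] = 11.3 and log Q = 1.052.
By the Nernst equation, E = +0.16 − (0.0592/2)·(1.052) = +0.129 V.

+0.129 V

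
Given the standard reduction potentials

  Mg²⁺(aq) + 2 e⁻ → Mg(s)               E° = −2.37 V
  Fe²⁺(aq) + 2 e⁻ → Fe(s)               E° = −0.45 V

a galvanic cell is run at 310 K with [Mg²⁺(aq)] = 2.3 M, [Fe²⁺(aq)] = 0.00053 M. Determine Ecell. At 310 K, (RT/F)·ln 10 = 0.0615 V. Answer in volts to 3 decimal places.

+1.808 V

Fe²⁺/Fe is reduced (cathode, E° = −0.45 V) and Mg²⁺/Mg is oxidized (anode).
E°cell = −0.45 − (−2.37) = +1.92 V, with n = 2 electrons transferred.
For the overall reaction Fe²⁺(aq) + Mg(s) → Fe(s) + Mg²⁺(aq), Q = [Mg²⁺(aq)] / [Fe²⁺(aq)] = 4.34×10^3, giving log Q = 3.637.
By the Nernst equation, E = +1.92 − (0.0615/2)·(3.637) = +1.808 V.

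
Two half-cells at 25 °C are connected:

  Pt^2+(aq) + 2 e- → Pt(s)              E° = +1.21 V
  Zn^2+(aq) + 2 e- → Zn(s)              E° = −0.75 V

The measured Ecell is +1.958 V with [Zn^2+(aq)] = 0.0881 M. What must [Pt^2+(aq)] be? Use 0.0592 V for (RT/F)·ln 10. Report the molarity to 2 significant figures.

0.075 M

With Pt²⁺/Pt at the cathode and Zn²⁺/Zn at the anode, E°cell = +1.21 − (−0.75) = +1.96 V (n = 2).
Since E = E° − (0.0592/n)·log Q, log Q = n(E° − E)/0.0592 = 0.068.
The balanced reaction is Pt^2+(aq) + Zn(s) → Pt(s) + Zn^2+(aq), so Q = [Zn^2+(aq)] / [Pt^2+(aq)].
Isolating [Pt^2+(aq)] in Q = 10^{0.068} yields log [Pt^2+(aq)] = −1.123, i.e. 0.075 M.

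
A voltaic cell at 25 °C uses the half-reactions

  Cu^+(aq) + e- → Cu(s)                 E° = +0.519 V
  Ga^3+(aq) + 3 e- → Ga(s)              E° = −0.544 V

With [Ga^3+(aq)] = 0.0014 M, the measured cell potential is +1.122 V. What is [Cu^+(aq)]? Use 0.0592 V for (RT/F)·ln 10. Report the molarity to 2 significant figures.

1.1 M

Cu⁺/Cu is the cathode (higher E°); E°cell = +0.519 − (−0.544) = +1.063 V with n = 3.
Since E = E° − (0.0592/n)·log Q, log Q = n(E° − E)/0.0592 = −2.990.
The balanced reaction is 3 Cu^+(aq) + Ga(s) → 3 Cu(s) + Ga^3+(aq), so Q = [Ga^3+(aq)] / [Cu^+(aq)]^3.
Isolating [Cu^+(aq)] in Q = 10^{−2.990} yields log [Cu^+(aq)] = 0.045, i.e. 1.1 M.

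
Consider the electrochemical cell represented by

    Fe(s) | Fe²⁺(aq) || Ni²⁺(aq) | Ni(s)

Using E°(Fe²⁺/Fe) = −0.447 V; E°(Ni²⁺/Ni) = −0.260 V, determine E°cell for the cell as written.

+0.187 V

By convention the left-hand electrode in cell notation is the anode (oxidation) and the right-hand electrode is the cathode (reduction).
E°cell = E°(right) − E°(left) = −0.260 − (−0.447) = +0.187 V.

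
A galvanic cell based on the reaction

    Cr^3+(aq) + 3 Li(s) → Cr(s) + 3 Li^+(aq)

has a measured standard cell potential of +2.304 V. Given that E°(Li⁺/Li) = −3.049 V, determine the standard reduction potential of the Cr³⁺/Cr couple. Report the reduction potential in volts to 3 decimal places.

−0.745 V

In the reaction as written the Cr³⁺/Cr couple is reduced (cathode) and Li⁺/Li is oxidized (anode), so E°cell = E°(Cr³⁺/Cr) − E°(Li⁺/Li).
E°(Cr³⁺/Cr) = E°cell + E°(anode) = +2.304 + (−3.049) = −0.745 V.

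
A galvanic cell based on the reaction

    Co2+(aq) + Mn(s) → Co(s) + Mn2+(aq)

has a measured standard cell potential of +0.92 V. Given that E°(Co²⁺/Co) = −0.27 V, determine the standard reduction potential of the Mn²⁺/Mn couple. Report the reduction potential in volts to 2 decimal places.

In the reaction as written the Co²⁺/Co couple is reduced (cathode) and Mn²⁺/Mn is oxidized (anode), so E°cell = E°(Co²⁺/Co) − E°(Mn²⁺/Mn).
E°(Mn²⁺/Mn) = E°(cathode) − E°cell = −0.27 − (+0.92) = −1.19 V.

−1.19 V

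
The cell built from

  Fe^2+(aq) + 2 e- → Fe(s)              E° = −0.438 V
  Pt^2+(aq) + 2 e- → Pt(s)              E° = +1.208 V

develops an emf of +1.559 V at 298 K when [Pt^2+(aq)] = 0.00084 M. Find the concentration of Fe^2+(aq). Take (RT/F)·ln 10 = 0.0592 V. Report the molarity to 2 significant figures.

0.73 M

With Pt²⁺/Pt at the cathode and Fe²⁺/Fe at the anode, E°cell = +1.208 − (−0.438) = +1.646 V (n = 2).
Rearranging E = E° − (0.0592/n)·log Q gives log Q = 2(+1.646 − (+1.559))/0.0592 = 2.939.
Balancing electrons gives Pt^2+(aq) + Fe(s) → Pt(s) + Fe^2+(aq); thus Q = [Fe^2+(aq)] / [Pt^2+(aq)].
Substituting the known concentrations and solving, log [Fe^2+(aq)] = −0.137 and [Fe^2+(aq)] = 0.73 M.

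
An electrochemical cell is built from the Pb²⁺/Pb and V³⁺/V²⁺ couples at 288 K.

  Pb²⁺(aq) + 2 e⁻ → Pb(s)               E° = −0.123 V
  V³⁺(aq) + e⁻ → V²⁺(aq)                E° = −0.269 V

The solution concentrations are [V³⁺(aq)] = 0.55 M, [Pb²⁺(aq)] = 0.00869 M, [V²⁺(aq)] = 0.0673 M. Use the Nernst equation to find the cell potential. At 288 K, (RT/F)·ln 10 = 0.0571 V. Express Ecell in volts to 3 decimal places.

Since E°(Pb²⁺/Pb) > E°(V³⁺/V²⁺), Pb²⁺/Pb serves as the cathode.
E°cell = E°cat − E°an = −0.123 − (−0.269) = +0.146 V; n = 2.
For the overall reaction Pb²⁺(aq) + 2 V²⁺(aq) → Pb(s) + 2 V³⁺(aq), Q = [V³⁺(aq)]^2 / ([Pb²⁺(aq)]·[V²⁺(aq)]^2) = 7.69×10^3, giving log Q = 3.886.
By the Nernst equation, E = +0.146 − (0.0571/2)·(3.886) = +0.035 V.

+0.035 V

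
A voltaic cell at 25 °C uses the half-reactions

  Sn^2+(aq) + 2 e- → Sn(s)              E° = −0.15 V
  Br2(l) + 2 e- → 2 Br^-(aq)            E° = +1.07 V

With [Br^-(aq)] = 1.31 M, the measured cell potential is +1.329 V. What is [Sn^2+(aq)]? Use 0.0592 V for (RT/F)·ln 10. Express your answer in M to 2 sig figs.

With Br₂/Br⁻ at the cathode and Sn²⁺/Sn at the anode, E°cell = +1.07 − (−0.15) = +1.22 V (n = 2).
Rearranging E = E° − (0.0592/n)·log Q gives log Q = 2(+1.22 − (+1.329))/0.0592 = −3.682.
Balancing electrons gives Br2(l) + Sn(s) → 2 Br^-(aq) + Sn^2+(aq); thus Q = [Br^-(aq)]^2·[Sn^2+(aq)].
Substituting the known concentrations and solving, log [Sn^2+(aq)] = −3.917 and [Sn^2+(aq)] = 0.00012 M.

0.00012 M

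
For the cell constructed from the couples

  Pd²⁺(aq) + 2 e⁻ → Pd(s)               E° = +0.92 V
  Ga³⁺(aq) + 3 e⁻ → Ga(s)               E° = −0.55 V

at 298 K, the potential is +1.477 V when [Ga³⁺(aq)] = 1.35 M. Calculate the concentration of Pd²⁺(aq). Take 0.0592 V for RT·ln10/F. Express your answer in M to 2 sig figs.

2.1 M

With Pd²⁺/Pd at the cathode and Ga³⁺/Ga at the anode, E°cell = +0.92 − (−0.55) = +1.47 V (n = 6).
From the Nernst equation, log Q = n(E° − E)/0.0592 = 6·(+1.47 − (+1.477))/0.0592 = −0.709.
Balancing electrons gives 3 Pd²⁺(aq) + 2 Ga(s) → 3 Pd(s) + 2 Ga³⁺(aq); thus Q = [Ga³⁺(aq)]^2 / [Pd²⁺(aq)]^3.
Isolating [Pd²⁺(aq)] in Q = 10^{−0.709} yields log [Pd²⁺(aq)] = 0.323, i.e. 2.1 M.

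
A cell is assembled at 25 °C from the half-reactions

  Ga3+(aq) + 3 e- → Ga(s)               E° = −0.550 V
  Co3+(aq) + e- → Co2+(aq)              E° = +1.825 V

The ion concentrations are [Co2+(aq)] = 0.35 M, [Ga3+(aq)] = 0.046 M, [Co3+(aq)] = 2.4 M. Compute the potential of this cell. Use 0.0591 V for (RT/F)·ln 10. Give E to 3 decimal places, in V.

The Co³⁺/Co²⁺ couple has the more positive E°, so it is the cathode; Ga³⁺/Ga is the anode.
E°cell = E°cat − E°an = +1.825 − (−0.550) = +2.375 V; n = 3.
The balanced reaction is 3 Co3+(aq) + Ga(s) → 3 Co2+(aq) + Ga3+(aq), so Q = ([Co2+(aq)]^3·[Ga3+(aq)]) / [Co3+(aq)]^3 = 0.000143 and log Q = −3.846.
Applying E = E° − (RT ln10/nF)·log Q gives +2.375 − (0.0591/3)(−3.846) = +2.451 V.

+2.451 V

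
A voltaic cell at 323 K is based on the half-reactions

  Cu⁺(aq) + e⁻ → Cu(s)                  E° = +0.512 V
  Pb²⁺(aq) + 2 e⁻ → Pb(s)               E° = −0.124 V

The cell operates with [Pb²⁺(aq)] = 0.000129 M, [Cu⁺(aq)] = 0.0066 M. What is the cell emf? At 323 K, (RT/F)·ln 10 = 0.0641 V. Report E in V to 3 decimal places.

Cu⁺/Cu is reduced (cathode, E° = +0.512 V) and Pb²⁺/Pb is oxidized (anode).
E°cell = E°cat − E°an = +0.512 − (−0.124) = +0.636 V; n = 2.
The balanced reaction is 2 Cu⁺(aq) + Pb(s) → 2 Cu(s) + Pb²⁺(aq), so Q = [Pb²⁺(aq)] / [Cu⁺(aq)]^2 = 2.96 and log Q = 0.472.
Applying E = E° − (RT ln10/nF)·log Q gives +0.636 − (0.0641/2)(0.472) = +0.621 V.

+0.621 V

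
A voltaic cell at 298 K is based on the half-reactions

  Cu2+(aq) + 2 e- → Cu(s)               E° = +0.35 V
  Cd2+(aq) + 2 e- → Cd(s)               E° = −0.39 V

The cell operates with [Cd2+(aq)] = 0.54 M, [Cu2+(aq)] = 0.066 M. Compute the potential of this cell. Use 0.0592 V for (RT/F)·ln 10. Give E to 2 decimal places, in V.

+0.71 V

Cu²⁺/Cu is reduced (cathode, E° = +0.35 V) and Cd²⁺/Cd is oxidized (anode).
E°cell = E°cat − E°an = +0.35 − (−0.39) = +0.74 V; n = 2.
For the overall reaction Cu2+(aq) + Cd(s) → Cu(s) + Cd2+(aq), Q = [Cd2+(aq)] / [Cu2+(aq)] = 8.18, giving log Q = 0.913.
E = E° − (0.0592/n)·log Q = +0.74 − (0.0592/2)(0.913) = +0.71 V.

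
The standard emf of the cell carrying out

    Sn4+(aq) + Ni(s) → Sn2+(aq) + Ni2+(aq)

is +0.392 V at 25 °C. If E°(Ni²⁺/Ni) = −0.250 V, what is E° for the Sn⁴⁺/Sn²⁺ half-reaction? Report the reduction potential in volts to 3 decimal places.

In the reaction as written the Sn⁴⁺/Sn²⁺ couple is reduced (cathode) and Ni²⁺/Ni is oxidized (anode), so E°cell = E°(Sn⁴⁺/Sn²⁺) − E°(Ni²⁺/Ni).
E°(Sn⁴⁺/Sn²⁺) = E°cell + E°(anode) = +0.392 + (−0.250) = +0.142 V.

+0.142 V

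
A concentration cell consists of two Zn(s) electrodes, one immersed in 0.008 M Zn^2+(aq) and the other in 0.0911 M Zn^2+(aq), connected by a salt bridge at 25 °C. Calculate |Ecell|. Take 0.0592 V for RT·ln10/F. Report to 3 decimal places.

For a concentration cell E°cell = 0, since both electrodes use the same couple.
The compartment with the higher Zn^2+(aq) concentration (0.0911 M) acts as the cathode; ions are reduced there and produced at the dilute (0.008 M) anode.
With n = 2, Ecell = −(0.0592/2)·log([dilute]/[conc]) = −(0.0592/2)·log(0.008/0.0911) = +0.031 V.

0.031 V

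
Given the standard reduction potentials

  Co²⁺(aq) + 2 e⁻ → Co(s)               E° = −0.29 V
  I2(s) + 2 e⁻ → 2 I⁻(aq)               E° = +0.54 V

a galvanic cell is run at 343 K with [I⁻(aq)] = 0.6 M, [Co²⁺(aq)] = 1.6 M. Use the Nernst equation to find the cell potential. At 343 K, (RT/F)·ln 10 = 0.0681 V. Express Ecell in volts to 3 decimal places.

I₂/I⁻ is reduced (cathode, E° = +0.54 V) and Co²⁺/Co is oxidized (anode).
The standard potential is +0.54 − (−0.29) = +0.83 V and the balanced reaction transfers n = 2 electrons.
Balancing gives I2(s) + Co(s) → 2 I⁻(aq) + Co²⁺(aq); hence Q = [I⁻(aq)]^2·[Co²⁺(aq)] = 0.576 (log Q = −0.240).
Applying E = E° − (RT ln10/nF)·log Q gives +0.83 − (0.0681/2)(−0.240) = +0.838 V.

+0.838 V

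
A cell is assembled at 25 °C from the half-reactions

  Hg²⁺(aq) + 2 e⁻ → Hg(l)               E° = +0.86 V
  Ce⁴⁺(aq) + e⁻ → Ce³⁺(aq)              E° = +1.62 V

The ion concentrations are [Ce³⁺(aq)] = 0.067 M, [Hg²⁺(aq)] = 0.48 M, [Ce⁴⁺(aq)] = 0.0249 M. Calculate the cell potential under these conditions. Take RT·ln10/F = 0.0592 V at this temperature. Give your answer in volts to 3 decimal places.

Ce⁴⁺/Ce³⁺ is reduced (cathode, E° = +1.62 V) and Hg²⁺/Hg is oxidized (anode).
E°cell = E°cat − E°an = +1.62 − (+0.86) = +0.76 V; n = 2.
Balancing gives 2 Ce⁴⁺(aq) + Hg(l) → 2 Ce³⁺(aq) + Hg²⁺(aq); hence Q = ([Ce³⁺(aq)]^2·[Hg²⁺(aq)]) / [Ce⁴⁺(aq)]^2 = 3.48 (log Q = 0.541).
By the Nernst equation, E = +0.76 − (0.0592/2)·(0.541) = +0.744 V.

+0.744 V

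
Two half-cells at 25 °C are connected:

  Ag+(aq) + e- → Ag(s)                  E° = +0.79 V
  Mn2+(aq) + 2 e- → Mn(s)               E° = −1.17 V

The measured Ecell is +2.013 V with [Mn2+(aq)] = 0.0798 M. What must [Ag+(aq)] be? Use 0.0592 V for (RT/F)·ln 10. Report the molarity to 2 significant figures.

The Ag⁺/Ag couple has the larger reduction potential, so it is the cathode: E°cell = +0.79 − (−1.17) = +1.96 V and n = 2.
From the Nernst equation, log Q = n(E° − E)/0.0592 = 2·(+1.96 − (+2.013))/0.0592 = −1.791.
The balanced reaction is 2 Ag+(aq) + Mn(s) → 2 Ag(s) + Mn2+(aq), so Q = [Mn2+(aq)] / [Ag+(aq)]^2.
Solving for the unknown gives log [Ag+(aq)] = 0.347, so [Ag+(aq)] ≈ 2.2 M.

2.2 M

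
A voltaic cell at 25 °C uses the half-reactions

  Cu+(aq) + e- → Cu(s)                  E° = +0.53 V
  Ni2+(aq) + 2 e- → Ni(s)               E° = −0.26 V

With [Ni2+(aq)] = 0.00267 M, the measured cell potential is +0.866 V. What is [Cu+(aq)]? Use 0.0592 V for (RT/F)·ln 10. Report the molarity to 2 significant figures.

The Cu⁺/Cu couple has the larger reduction potential, so it is the cathode: E°cell = +0.53 − (−0.26) = +0.79 V and n = 2.
Since E = E° − (0.0592/n)·log Q, log Q = n(E° − E)/0.0592 = −2.568.
The balanced reaction is 2 Cu+(aq) + Ni(s) → 2 Cu(s) + Ni2+(aq), so Q = [Ni2+(aq)] / [Cu+(aq)]^2.
Isolating [Cu+(aq)] in Q = 10^{−2.568} yields log [Cu+(aq)] = −0.003, i.e. 0.99 M.

0.99 M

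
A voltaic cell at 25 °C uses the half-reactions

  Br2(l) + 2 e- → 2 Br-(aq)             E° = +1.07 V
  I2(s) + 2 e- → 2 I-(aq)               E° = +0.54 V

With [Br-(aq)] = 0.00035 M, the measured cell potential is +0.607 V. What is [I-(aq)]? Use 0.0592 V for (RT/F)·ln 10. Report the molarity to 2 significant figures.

0.0070 M

With Br₂/Br⁻ at the cathode and I₂/I⁻ at the anode, E°cell = +1.07 − (+0.54) = +0.53 V (n = 2).
From the Nernst equation, log Q = n(E° − E)/0.0592 = 2·(+0.53 − (+0.607))/0.0592 = −2.601.
For Br2(l) + 2 I-(aq) → 2 Br-(aq) + I2(s), the reaction quotient is Q = [Br-(aq)]^2 / [I-(aq)]^2.
Solving for the unknown gives log [I-(aq)] = −2.155, so [I-(aq)] ≈ 0.0070 M.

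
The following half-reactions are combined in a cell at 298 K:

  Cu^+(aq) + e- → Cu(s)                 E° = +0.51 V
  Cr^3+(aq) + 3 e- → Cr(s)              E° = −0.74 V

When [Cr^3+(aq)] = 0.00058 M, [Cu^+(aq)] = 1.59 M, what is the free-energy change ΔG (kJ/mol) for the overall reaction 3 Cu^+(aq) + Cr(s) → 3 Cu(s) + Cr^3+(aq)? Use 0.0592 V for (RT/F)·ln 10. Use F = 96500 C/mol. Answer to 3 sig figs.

−384 kJ/mol

With Cu⁺/Cu reduced at the cathode, E°cell = +0.51 − (−0.74) = +1.25 V and n = 3.
Q = [Cr^3+(aq)] / [Cu^+(aq)]^3 = 0.000144, so log Q = −3.841 and E = +1.25 − (0.0592/3)(−3.841) = +1.3258 V.
Finally ΔG = −nFE = −(3)(96500 C/mol)(+1.3258 V) = −384 kJ/mol.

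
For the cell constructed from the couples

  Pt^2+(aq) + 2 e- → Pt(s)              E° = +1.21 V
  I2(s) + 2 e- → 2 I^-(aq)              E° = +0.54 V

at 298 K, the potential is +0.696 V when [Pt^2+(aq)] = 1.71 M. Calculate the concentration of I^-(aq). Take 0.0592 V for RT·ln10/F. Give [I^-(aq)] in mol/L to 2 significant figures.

2.1 M

With Pt²⁺/Pt at the cathode and I₂/I⁻ at the anode, E°cell = +1.21 − (+0.54) = +0.67 V (n = 2).
From the Nernst equation, log Q = n(E° − E)/0.0592 = 2·(+0.67 − (+0.696))/0.0592 = −0.878.
The balanced reaction is Pt^2+(aq) + 2 I^-(aq) → Pt(s) + I2(s), so Q = 1 / ([Pt^2+(aq)]·[I^-(aq)]^2).
Solving for the unknown gives log [I^-(aq)] = 0.323, so [I^-(aq)] ≈ 2.1 M.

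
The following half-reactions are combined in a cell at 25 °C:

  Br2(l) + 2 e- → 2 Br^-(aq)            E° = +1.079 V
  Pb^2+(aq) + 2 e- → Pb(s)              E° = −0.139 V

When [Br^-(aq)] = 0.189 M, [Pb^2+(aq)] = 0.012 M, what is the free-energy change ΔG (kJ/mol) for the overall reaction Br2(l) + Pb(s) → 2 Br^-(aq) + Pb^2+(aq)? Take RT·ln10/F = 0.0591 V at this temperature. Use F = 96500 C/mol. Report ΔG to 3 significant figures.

−254 kJ/mol

With Br₂/Br⁻ reduced at the cathode, E°cell = +1.079 − (−0.139) = +1.218 V and n = 2.
Q = [Br^-(aq)]^2·[Pb^2+(aq)] = 0.000429, so log Q = −3.368 and E = +1.218 − (0.0591/2)(−3.368) = +1.3175 V.
ΔG = −nFE = −(2)(96500)(+1.3175) J/mol = −254 kJ/mol.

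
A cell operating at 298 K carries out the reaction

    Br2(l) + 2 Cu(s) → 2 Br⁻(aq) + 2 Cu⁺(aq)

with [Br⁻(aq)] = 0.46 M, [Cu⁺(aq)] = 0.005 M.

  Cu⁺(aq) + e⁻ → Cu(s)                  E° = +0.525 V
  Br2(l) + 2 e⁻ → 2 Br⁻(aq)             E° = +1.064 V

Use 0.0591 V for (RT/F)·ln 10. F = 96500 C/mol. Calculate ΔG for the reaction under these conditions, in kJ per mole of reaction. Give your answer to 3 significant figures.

−134 kJ/mol

With Br₂/Br⁻ reduced at the cathode, E°cell = +1.064 − (+0.525) = +0.539 V and n = 2.
The reaction quotient is [Br⁻(aq)]^2·[Cu⁺(aq)]^2 = 5.29×10^−6; by Nernst, E = +0.539 − (0.0591/2)(−5.277) = +0.6949 V.
ΔG = −nFE = −(2)(96500)(+0.6949) J/mol = −134 kJ/mol.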